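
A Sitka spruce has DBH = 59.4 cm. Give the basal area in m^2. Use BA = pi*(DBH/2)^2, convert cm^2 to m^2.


Formula: BA = pi * (DBH/2)^2 / 10000  (cm^2 to m^2)
Radius = DBH/2 = 59.4/2 = 29.7 cm
BA = pi * 29.7^2 / 10000
   = 2771.1675 cm^2 / 10000
   = 0.2771 m^2

0.2771


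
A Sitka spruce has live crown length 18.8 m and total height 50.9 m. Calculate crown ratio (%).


Formula: Crown Ratio = (Crown Length / Total Height) * 100
CR = (18.8 m / 50.9 m) * 100
CR = 0.3694 * 100 = 36.9%

36.9


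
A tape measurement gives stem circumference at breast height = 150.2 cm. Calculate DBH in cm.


Formula: DBH = C / pi
DBH = 150.2 / pi
pi = 3.14159...
DBH = 47.8 cm

47.8


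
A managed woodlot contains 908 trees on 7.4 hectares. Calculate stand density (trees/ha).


Formula: Stand Density = N_trees / Area_ha
Density = 908 trees / 7.4 ha
Density = 123 trees/ha

123


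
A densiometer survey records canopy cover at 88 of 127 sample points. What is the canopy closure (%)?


Formula: Canopy closure = covered points / total points * 100
Closure = 88 / 127 * 100
Closure = 0.6929 * 100 = 69.3%

69.3


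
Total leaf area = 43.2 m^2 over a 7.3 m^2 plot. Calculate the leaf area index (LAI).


Formula: LAI = total leaf area / ground area  (dimensionless)
LAI = 43.2 m^2 / 7.3 m^2
LAI = 5.92

5.92


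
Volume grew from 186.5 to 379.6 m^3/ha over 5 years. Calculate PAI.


Formula: PAI = (V_T2 - V_T1) / (T2 - T1)
Volume increment = 379.6 - 186.5 = 193.1 m^3/ha
PAI = 193.1 / 5 = 38.62 m^3/ha/year

38.62


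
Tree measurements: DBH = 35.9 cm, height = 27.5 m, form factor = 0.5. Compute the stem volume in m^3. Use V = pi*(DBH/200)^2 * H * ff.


Formula: V = pi * (DBH/200)^2 * H * ff
Radius = DBH/200 = 35.9/200 = 0.1795 m
Radius^2 = 0.1795^2 = 0.03222025 m^2
V = pi * 0.03222025 * 27.5 * 0.5
V = 1.392 m^3

1.392


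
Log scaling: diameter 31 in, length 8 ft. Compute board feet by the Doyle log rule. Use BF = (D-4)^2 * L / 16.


Doyle: BF = (D - 4)^2 * L / 16
Adjusted diameter = 31 - 4 = 27 in
(D-4)^2 = 27^2 = 729
BF = 729 * 8 / 16 = 365 BF

365


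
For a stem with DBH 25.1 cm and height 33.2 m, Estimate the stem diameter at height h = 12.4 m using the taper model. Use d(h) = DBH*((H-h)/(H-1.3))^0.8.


Taper: d(h) = DBH * ((H - h) / (H - 1.3))^0.8
Numerator = H - h = 33.2 - 12.4 = 20.8 m
Denominator = H - 1.3 = 33.2 - 1.3 = 31.9 m
Ratio = 20.8 / 31.9 = 0.65204
d = 25.1 * 0.65204^0.8 = 17.8 cm

17.8


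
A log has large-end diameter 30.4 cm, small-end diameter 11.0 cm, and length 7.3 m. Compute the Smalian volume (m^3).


Smalian: V = (A1 + A2)/2 * L,  A = pi*(D/200)^2
A1 = pi*(30.4/200)^2 = 0.072583 m^2
A2 = pi*(11.0/200)^2 = 0.009503 m^2
V = (0.072583+0.009503)/2*7.3 = 0.2996 m^3

0.2996


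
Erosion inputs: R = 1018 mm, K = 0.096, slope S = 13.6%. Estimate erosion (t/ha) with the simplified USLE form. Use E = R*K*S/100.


Formula: E = R * K * S / 100  (simplified USLE)
R * K = 1018 * 0.096 = 97.728
E = 97.728 * 13.6 / 100 = 13.29 t/ha

13.29


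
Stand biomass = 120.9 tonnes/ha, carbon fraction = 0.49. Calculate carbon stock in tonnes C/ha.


Formula: Carbon Stock = Biomass * Carbon Fraction
C = 120.9 t/ha * 0.49
C = 59.2 t C/ha

59.2


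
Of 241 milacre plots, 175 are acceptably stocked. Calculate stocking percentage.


Formula: Stocking % = stocked plots / total plots * 100
Stocking = 175 / 241 * 100
Stocking = 0.7261 * 100 = 72.6%

72.6


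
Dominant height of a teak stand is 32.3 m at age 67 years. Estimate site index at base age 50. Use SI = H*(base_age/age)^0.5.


Formula: SI = H_dom * (base_age / age)^0.5
Age ratio = 50 / 67 = 0.74627
sqrt(age_ratio) = 0.86387
SI = 32.3 * 0.86387 = 27.9 m

27.9


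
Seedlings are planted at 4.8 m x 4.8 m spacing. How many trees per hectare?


Formula: TPH = 10000 m^2/ha / (spacing_x * spacing_y)
Area per tree = 4.8 m * 4.8 m = 23.04 m^2
TPH = 10000 / 23.04 = 434 trees/ha

434


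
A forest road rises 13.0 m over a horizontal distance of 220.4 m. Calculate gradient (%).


Formula: Gradient = rise / run * 100
Gradient = 13.0 / 220.4 * 100 = 5.9%

5.9


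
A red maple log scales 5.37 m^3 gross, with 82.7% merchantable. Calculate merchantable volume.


Formula: MV = V_total * (merchantable_pct / 100)
Merchantable fraction = 82.7% / 100 = 0.827
MV = 5.37 m^3 * 0.827 = 4.441 m^3

4.441


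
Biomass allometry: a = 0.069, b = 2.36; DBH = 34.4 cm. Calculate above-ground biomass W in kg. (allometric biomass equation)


Formula: W = a * DBH^b  (allometric power law)
DBH^b = 34.4^2.36 = 4229.3919
W = 0.069 * 4229.3919 = 291.8 kg

291.8


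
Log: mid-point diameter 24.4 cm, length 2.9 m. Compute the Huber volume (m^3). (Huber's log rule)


Huber: V = Am * L,  Am = pi*(Dm/200)^2
Am = pi*(24.4/200)^2 = 0.046759 m^2
V = 0.046759*2.9 = 0.1356 m^3

0.1356


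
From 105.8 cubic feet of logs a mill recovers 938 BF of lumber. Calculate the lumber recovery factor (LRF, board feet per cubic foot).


Formula: LRF = Lumber Output (BF) / Log Input (ft^3)
LRF = 938 BF / 105.8 ft^3
LRF = 8.87 BF/ft^3

8.87


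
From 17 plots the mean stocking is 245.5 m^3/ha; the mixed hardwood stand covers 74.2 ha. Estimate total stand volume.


Formula: Total Volume = Mean Volume per ha * Total Area
Total Volume = 245.5 m^3/ha * 74.2 ha
Total Volume = 18216 m^3

18216


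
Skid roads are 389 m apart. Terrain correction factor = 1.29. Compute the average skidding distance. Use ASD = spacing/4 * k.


Formula: ASD = (spacing / 4) * correction
Uncorrected distance = spacing / 4 = 389 / 4 = 97.25 m
ASD = 97.25 * 1.29 = 125 m

125


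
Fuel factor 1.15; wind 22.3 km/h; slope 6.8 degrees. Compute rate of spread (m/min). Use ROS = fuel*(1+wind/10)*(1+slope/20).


Formula: ROS = fuel * (1 + wind/10) * (1 + slope/20)
Wind factor = 1 + 22.3/10 = 3.23
Slope factor = 1 + 6.8/20 = 1.34
ROS = 1.15 * 3.23 * 1.34 = 4.98 m/min

4.98


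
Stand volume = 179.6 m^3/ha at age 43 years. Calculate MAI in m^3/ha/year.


Formula: MAI = Total Volume / Stand Age
MAI = 179.6 m^3/ha / 43 years
MAI = 4.18 m^3/ha/year

4.18


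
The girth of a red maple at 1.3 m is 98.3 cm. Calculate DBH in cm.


Formula: DBH = C / pi
DBH = 98.3 / pi
pi = 3.14159...
DBH = 31.3 cm

31.3


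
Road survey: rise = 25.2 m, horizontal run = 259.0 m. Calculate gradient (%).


Formula: Gradient = rise / run * 100
Gradient = 25.2 / 259.0 * 100 = 9.7%

9.7


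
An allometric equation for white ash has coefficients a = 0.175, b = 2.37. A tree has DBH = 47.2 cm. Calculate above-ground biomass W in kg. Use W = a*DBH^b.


Formula: W = a * DBH^b  (allometric power law)
DBH^b = 47.2^2.37 = 9273.4757
W = 0.175 * 9273.4757 = 1622.9 kg

1622.9


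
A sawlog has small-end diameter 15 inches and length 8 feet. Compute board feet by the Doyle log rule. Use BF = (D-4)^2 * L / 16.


Doyle: BF = (D - 4)^2 * L / 16
Adjusted diameter = 15 - 4 = 11 in
(D-4)^2 = 11^2 = 121
BF = 121 * 8 / 16 = 61 BF

61


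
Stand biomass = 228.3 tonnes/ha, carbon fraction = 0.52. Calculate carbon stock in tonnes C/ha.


Formula: Carbon Stock = Biomass * Carbon Fraction
C = 228.3 t/ha * 0.52
C = 118.7 t C/ha

118.7


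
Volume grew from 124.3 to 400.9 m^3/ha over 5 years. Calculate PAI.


Formula: PAI = (V_T2 - V_T1) / (T2 - T1)
Volume increment = 400.9 - 124.3 = 276.6 m^3/ha
PAI = 276.6 / 5 = 55.32 m^3/ha/year

55.32


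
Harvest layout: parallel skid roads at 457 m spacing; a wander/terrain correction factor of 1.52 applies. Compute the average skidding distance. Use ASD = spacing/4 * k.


Formula: ASD = (spacing / 4) * correction
Uncorrected distance = spacing / 4 = 457 / 4 = 114.25 m
ASD = 114.25 * 1.52 = 174 m

174


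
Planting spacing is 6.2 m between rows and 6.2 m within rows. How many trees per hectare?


Formula: TPH = 10000 m^2/ha / (spacing_x * spacing_y)
Area per tree = 6.2 m * 6.2 m = 38.44 m^2
TPH = 10000 / 38.44 = 260 trees/ha

260


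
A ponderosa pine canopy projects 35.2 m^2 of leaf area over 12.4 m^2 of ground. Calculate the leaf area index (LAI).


Formula: LAI = total leaf area / ground area  (dimensionless)
LAI = 35.2 m^2 / 12.4 m^2
LAI = 2.84

2.84


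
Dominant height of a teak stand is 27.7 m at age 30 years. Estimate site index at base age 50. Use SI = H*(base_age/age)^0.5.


Formula: SI = H_dom * (base_age / age)^0.5
Age ratio = 50 / 30 = 1.66667
sqrt(age_ratio) = 1.29099
SI = 27.7 * 1.29099 = 35.8 m

35.8


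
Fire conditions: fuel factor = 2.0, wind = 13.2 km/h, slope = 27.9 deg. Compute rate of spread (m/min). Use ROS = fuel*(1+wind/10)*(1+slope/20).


Formula: ROS = fuel * (1 + wind/10) * (1 + slope/20)
Wind factor = 1 + 13.2/10 = 2.32
Slope factor = 1 + 27.9/20 = 2.395
ROS = 2.0 * 2.32 * 2.395 = 11.11 m/min

11.11


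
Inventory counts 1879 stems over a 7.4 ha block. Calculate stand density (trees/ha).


Formula: Stand Density = N_trees / Area_ha
Density = 1879 trees / 7.4 ha
Density = 254 trees/ha

254


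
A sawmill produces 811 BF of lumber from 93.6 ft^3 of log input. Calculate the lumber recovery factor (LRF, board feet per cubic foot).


Formula: LRF = Lumber Output (BF) / Log Input (ft^3)
LRF = 811 BF / 93.6 ft^3
LRF = 8.66 BF/ft^3

8.66


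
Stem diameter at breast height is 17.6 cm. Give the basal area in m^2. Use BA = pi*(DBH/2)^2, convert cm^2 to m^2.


Formula: BA = pi * (DBH/2)^2 / 10000  (cm^2 to m^2)
Radius = DBH/2 = 17.6/2 = 8.8 cm
BA = pi * 8.8^2 / 10000
   = 243.2849 cm^2 / 10000
   = 0.0243 m^2

0.0243


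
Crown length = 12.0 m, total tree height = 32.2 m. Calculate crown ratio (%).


Formula: Crown Ratio = (Crown Length / Total Height) * 100
CR = (12.0 m / 32.2 m) * 100
CR = 0.3727 * 100 = 37.3%

37.3


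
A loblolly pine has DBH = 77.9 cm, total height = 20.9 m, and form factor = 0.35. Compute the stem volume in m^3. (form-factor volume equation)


Formula: V = pi * (DBH/200)^2 * H * ff
Radius = DBH/200 = 77.9/200 = 0.3895 m
Radius^2 = 0.3895^2 = 0.15171025 m^2
V = pi * 0.15171025 * 20.9 * 0.35
V = 3.486 m^3

3.486


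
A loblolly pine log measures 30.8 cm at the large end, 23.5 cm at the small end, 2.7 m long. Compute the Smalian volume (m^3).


Smalian: V = (A1 + A2)/2 * L,  A = pi*(D/200)^2
A1 = pi*(30.8/200)^2 = 0.074506 m^2
A2 = pi*(23.5/200)^2 = 0.043374 m^2
V = (0.074506+0.043374)/2*2.7 = 0.1591 m^3

0.1591


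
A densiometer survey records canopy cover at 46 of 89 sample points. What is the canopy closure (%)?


Formula: Canopy closure = covered points / total points * 100
Closure = 46 / 89 * 100
Closure = 0.5169 * 100 = 51.7%

51.7


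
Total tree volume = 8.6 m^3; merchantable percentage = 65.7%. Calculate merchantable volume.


Formula: MV = V_total * (merchantable_pct / 100)
Merchantable fraction = 65.7% / 100 = 0.657
MV = 8.6 m^3 * 0.657 = 5.65 m^3

5.65


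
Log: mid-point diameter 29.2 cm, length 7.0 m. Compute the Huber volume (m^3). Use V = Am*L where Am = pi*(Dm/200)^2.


Huber: V = Am * L,  Am = pi*(Dm/200)^2
Am = pi*(29.2/200)^2 = 0.066966 m^2
V = 0.066966*7.0 = 0.4688 m^3

0.4688


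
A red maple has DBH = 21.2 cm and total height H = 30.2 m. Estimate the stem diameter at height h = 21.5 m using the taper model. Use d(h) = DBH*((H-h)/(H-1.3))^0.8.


Taper: d(h) = DBH * ((H - h) / (H - 1.3))^0.8
Numerator = H - h = 30.2 - 21.5 = 8.7 m
Denominator = H - 1.3 = 30.2 - 1.3 = 28.9 m
Ratio = 8.7 / 28.9 = 0.30104
d = 21.2 * 0.30104^0.8 = 8.1 cm

8.1


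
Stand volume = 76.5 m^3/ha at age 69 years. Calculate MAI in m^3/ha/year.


Formula: MAI = Total Volume / Stand Age
MAI = 76.5 m^3/ha / 69 years
MAI = 1.11 m^3/ha/year

1.11


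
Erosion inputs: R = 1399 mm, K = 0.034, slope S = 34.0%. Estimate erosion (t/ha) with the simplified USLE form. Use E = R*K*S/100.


Formula: E = R * K * S / 100  (simplified USLE)
R * K = 1399 * 0.034 = 47.566
E = 47.566 * 34.0 / 100 = 16.17 t/ha

16.17


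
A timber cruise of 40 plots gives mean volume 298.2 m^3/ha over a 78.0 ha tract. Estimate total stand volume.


Formula: Total Volume = Mean Volume per ha * Total Area
Total Volume = 298.2 m^3/ha * 78.0 ha
Total Volume = 23260 m^3

23260


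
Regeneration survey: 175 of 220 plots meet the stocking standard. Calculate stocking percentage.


Formula: Stocking % = stocked plots / total plots * 100
Stocking = 175 / 220 * 100
Stocking = 0.7955 * 100 = 79.5%

79.5


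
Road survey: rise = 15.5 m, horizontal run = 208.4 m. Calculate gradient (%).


Formula: Gradient = rise / run * 100
Gradient = 15.5 / 208.4 * 100 = 7.4%

7.4


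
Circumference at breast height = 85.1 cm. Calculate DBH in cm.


Formula: DBH = C / pi
DBH = 85.1 / pi
pi = 3.14159...
DBH = 27.1 cm

27.1


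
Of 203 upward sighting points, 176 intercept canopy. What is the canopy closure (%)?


Formula: Canopy closure = covered points / total points * 100
Closure = 176 / 203 * 100
Closure = 0.867 * 100 = 86.7%

86.7


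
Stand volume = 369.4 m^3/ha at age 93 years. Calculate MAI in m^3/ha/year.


Formula: MAI = Total Volume / Stand Age
MAI = 369.4 m^3/ha / 93 years
MAI = 3.97 m^3/ha/year

3.97


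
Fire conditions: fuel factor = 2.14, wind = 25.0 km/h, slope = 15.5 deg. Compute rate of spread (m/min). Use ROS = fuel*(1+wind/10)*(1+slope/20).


Formula: ROS = fuel * (1 + wind/10) * (1 + slope/20)
Wind factor = 1 + 25.0/10 = 3.5
Slope factor = 1 + 15.5/20 = 1.775
ROS = 2.14 * 3.5 * 1.775 = 13.29 m/min

13.29


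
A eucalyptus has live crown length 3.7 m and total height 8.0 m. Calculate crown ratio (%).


Formula: Crown Ratio = (Crown Length / Total Height) * 100
CR = (3.7 m / 8.0 m) * 100
CR = 0.4625 * 100 = 46.3%

46.3


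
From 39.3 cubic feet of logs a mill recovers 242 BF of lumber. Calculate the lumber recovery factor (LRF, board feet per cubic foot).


Formula: LRF = Lumber Output (BF) / Log Input (ft^3)
LRF = 242 BF / 39.3 ft^3
LRF = 6.16 BF/ft^3

6.16


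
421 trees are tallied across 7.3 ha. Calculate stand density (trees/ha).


Formula: Stand Density = N_trees / Area_ha
Density = 421 trees / 7.3 ha
Density = 58 trees/ha

58


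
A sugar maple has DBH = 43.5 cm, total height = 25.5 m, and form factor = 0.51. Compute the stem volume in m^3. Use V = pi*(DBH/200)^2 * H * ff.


Formula: V = pi * (DBH/200)^2 * H * ff
Radius = DBH/200 = 43.5/200 = 0.2175 m
Radius^2 = 0.2175^2 = 0.04730625 m^2
V = pi * 0.04730625 * 25.5 * 0.51
V = 1.933 m^3

1.933


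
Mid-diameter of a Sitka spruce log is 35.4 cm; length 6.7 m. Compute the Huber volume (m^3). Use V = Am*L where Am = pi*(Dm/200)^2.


Huber: V = Am * L,  Am = pi*(Dm/200)^2
Am = pi*(35.4/200)^2 = 0.098423 m^2
V = 0.098423*6.7 = 0.6594 m^3

0.6594


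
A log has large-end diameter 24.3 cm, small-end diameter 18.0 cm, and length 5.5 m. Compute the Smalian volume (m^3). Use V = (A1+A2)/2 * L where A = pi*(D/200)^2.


Smalian: V = (A1 + A2)/2 * L,  A = pi*(D/200)^2
A1 = pi*(24.3/200)^2 = 0.046377 m^2
A2 = pi*(18.0/200)^2 = 0.025447 m^2
V = (0.046377+0.025447)/2*5.5 = 0.1975 m^3

0.1975


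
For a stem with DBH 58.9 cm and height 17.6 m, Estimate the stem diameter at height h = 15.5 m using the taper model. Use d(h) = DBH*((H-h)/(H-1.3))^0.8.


Taper: d(h) = DBH * ((H - h) / (H - 1.3))^0.8
Numerator = H - h = 17.6 - 15.5 = 2.1 m
Denominator = H - 1.3 = 17.6 - 1.3 = 16.3 m
Ratio = 2.1 / 16.3 = 0.12883
d = 58.9 * 0.12883^0.8 = 11.4 cm

11.4


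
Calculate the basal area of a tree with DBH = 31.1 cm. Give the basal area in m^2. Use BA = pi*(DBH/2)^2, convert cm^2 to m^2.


Formula: BA = pi * (DBH/2)^2 / 10000  (cm^2 to m^2)
Radius = DBH/2 = 31.1/2 = 15.55 cm
BA = pi * 15.55^2 / 10000
   = 759.645 cm^2 / 10000
   = 0.076 m^2

0.076


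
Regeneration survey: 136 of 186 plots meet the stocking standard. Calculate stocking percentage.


Formula: Stocking % = stocked plots / total plots * 100
Stocking = 136 / 186 * 100
Stocking = 0.7312 * 100 = 73.1%

73.1


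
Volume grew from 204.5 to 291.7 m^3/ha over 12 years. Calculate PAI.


Formula: PAI = (V_T2 - V_T1) / (T2 - T1)
Volume increment = 291.7 - 204.5 = 87.2 m^3/ha
PAI = 87.2 / 12 = 7.27 m^3/ha/year

7.27


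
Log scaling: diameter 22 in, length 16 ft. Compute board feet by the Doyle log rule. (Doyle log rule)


Doyle: BF = (D - 4)^2 * L / 16
Adjusted diameter = 22 - 4 = 18 in
(D-4)^2 = 18^2 = 324
BF = 324 * 16 / 16 = 324 BF

324


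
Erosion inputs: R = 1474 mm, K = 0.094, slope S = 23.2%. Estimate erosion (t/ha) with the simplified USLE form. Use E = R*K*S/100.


Formula: E = R * K * S / 100  (simplified USLE)
R * K = 1474 * 0.094 = 138.556
E = 138.556 * 23.2 / 100 = 32.14 t/ha

32.14


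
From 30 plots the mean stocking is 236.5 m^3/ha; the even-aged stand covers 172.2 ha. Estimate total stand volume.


Formula: Total Volume = Mean Volume per ha * Total Area
Total Volume = 236.5 m^3/ha * 172.2 ha
Total Volume = 40725 m^3

40725


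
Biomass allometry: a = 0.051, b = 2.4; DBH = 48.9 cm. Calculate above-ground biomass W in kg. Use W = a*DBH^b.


Formula: W = a * DBH^b  (allometric power law)
DBH^b = 48.9^2.4 = 11332.9054
W = 0.051 * 11332.9054 = 578.0 kg

578.0


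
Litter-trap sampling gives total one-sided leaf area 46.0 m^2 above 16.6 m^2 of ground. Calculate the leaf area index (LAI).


Formula: LAI = total leaf area / ground area  (dimensionless)
LAI = 46.0 m^2 / 16.6 m^2
LAI = 2.77

2.77


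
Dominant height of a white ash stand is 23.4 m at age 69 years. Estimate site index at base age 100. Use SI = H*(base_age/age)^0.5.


Formula: SI = H_dom * (base_age / age)^0.5
Age ratio = 100 / 69 = 1.44928
sqrt(age_ratio) = 1.20386
SI = 23.4 * 1.20386 = 28.2 m

28.2


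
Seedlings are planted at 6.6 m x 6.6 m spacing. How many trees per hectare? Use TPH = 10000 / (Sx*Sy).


Formula: TPH = 10000 m^2/ha / (spacing_x * spacing_y)
Area per tree = 6.6 m * 6.6 m = 43.56 m^2
TPH = 10000 / 43.56 = 230 trees/ha

230


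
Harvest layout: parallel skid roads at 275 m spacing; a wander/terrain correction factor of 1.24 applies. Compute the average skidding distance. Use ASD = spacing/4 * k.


Formula: ASD = (spacing / 4) * correction
Uncorrected distance = spacing / 4 = 275 / 4 = 68.75 m
ASD = 68.75 * 1.24 = 85 m

85


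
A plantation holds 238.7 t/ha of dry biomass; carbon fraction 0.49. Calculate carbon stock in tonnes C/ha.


Formula: Carbon Stock = Biomass * Carbon Fraction
C = 238.7 t/ha * 0.49
C = 117.0 t C/ha

117.0


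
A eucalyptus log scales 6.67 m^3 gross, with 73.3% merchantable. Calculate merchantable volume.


Formula: MV = V_total * (merchantable_pct / 100)
Merchantable fraction = 73.3% / 100 = 0.733
MV = 6.67 m^3 * 0.733 = 4.889 m^3

4.889


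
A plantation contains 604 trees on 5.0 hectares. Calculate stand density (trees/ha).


Formula: Stand Density = N_trees / Area_ha
Density = 604 trees / 5.0 ha
Density = 121 trees/ha

121


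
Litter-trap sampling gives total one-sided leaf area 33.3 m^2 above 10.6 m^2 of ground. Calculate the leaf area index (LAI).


Formula: LAI = total leaf area / ground area  (dimensionless)
LAI = 33.3 m^2 / 10.6 m^2
LAI = 3.14

3.14


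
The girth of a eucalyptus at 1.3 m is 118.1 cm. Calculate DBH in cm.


Formula: DBH = C / pi
DBH = 118.1 / pi
pi = 3.14159...
DBH = 37.6 cm

37.6


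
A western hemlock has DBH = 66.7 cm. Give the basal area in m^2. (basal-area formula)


Formula: BA = pi * (DBH/2)^2 / 10000  (cm^2 to m^2)
Radius = DBH/2 = 66.7/2 = 33.35 cm
BA = pi * 33.35^2 / 10000
   = 3494.15 cm^2 / 10000
   = 0.3494 m^2

0.3494


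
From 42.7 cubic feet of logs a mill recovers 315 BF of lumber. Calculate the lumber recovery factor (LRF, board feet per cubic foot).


Formula: LRF = Lumber Output (BF) / Log Input (ft^3)
LRF = 315 BF / 42.7 ft^3
LRF = 7.38 BF/ft^3

7.38


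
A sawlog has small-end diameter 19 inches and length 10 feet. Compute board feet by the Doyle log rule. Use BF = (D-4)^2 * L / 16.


Doyle: BF = (D - 4)^2 * L / 16
Adjusted diameter = 19 - 4 = 15 in
(D-4)^2 = 15^2 = 225
BF = 225 * 10 / 16 = 141 BF

141


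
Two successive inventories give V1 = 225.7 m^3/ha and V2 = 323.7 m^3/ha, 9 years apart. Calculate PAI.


Formula: PAI = (V_T2 - V_T1) / (T2 - T1)
Volume increment = 323.7 - 225.7 = 98.0 m^3/ha
PAI = 98.0 / 9 = 10.89 m^3/ha/year

10.89


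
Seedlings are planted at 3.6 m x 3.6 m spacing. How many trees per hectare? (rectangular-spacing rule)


Formula: TPH = 10000 m^2/ha / (spacing_x * spacing_y)
Area per tree = 3.6 m * 3.6 m = 12.96 m^2
TPH = 10000 / 12.96 = 772 trees/ha

772


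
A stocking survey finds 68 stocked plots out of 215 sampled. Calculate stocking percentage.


Formula: Stocking % = stocked plots / total plots * 100
Stocking = 68 / 215 * 100
Stocking = 0.3163 * 100 = 31.6%

31.6


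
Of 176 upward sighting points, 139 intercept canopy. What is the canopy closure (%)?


Formula: Canopy closure = covered points / total points * 100
Closure = 139 / 176 * 100
Closure = 0.7898 * 100 = 79.0%

79.0


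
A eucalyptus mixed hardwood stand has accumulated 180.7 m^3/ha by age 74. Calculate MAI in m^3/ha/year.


Formula: MAI = Total Volume / Stand Age
MAI = 180.7 m^3/ha / 74 years
MAI = 2.44 m^3/ha/year

2.44


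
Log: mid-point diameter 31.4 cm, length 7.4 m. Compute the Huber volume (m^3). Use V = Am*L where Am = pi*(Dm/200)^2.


Huber: V = Am * L,  Am = pi*(Dm/200)^2
Am = pi*(31.4/200)^2 = 0.077437 m^2
V = 0.077437*7.4 = 0.573 m^3

0.573


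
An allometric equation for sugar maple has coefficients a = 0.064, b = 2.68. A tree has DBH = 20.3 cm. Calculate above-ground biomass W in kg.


Formula: W = a * DBH^b  (allometric power law)
DBH^b = 20.3^2.68 = 3192.1948
W = 0.064 * 3192.1948 = 204.3 kg

204.3


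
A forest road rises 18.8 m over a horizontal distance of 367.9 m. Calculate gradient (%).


Formula: Gradient = rise / run * 100
Gradient = 18.8 / 367.9 * 100 = 5.1%

5.1


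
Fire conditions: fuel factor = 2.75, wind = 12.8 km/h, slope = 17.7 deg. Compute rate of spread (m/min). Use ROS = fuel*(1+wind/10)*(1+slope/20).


Formula: ROS = fuel * (1 + wind/10) * (1 + slope/20)
Wind factor = 1 + 12.8/10 = 2.28
Slope factor = 1 + 17.7/20 = 1.885
ROS = 2.75 * 2.28 * 1.885 = 11.82 m/min

11.82


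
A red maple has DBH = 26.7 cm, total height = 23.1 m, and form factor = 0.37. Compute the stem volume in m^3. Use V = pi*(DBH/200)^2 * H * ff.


Formula: V = pi * (DBH/200)^2 * H * ff
Radius = DBH/200 = 26.7/200 = 0.1335 m
Radius^2 = 0.1335^2 = 0.01782225 m^2
V = pi * 0.01782225 * 23.1 * 0.37
V = 0.479 m^3

0.479


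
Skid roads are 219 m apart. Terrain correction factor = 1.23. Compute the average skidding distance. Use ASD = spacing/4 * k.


Formula: ASD = (spacing / 4) * correction
Uncorrected distance = spacing / 4 = 219 / 4 = 54.75 m
ASD = 54.75 * 1.23 = 67 m

67


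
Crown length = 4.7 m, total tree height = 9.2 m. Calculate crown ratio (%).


Formula: Crown Ratio = (Crown Length / Total Height) * 100
CR = (4.7 m / 9.2 m) * 100
CR = 0.5109 * 100 = 51.1%

51.1


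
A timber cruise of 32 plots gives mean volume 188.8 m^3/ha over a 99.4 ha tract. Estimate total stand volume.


Formula: Total Volume = Mean Volume per ha * Total Area
Total Volume = 188.8 m^3/ha * 99.4 ha
Total Volume = 18767 m^3

18767


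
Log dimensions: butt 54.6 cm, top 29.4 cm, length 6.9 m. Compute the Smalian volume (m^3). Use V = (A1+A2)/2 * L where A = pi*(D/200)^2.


Smalian: V = (A1 + A2)/2 * L,  A = pi*(D/200)^2
A1 = pi*(54.6/200)^2 = 0.23414 m^2
A2 = pi*(29.4/200)^2 = 0.067887 m^2
V = (0.23414+0.067887)/2*6.9 = 1.042 m^3

1.042


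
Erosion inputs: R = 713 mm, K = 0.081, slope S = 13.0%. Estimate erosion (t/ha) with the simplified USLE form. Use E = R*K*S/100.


Formula: E = R * K * S / 100  (simplified USLE)
R * K = 713 * 0.081 = 57.753
E = 57.753 * 13.0 / 100 = 7.51 t/ha

7.51


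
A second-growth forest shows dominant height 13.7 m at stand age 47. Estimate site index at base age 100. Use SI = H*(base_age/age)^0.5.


Formula: SI = H_dom * (base_age / age)^0.5
Age ratio = 100 / 47 = 2.12766
sqrt(age_ratio) = 1.45865
SI = 13.7 * 1.45865 = 20.0 m

20.0


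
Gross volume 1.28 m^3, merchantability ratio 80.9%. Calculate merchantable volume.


Formula: MV = V_total * (merchantable_pct / 100)
Merchantable fraction = 80.9% / 100 = 0.809
MV = 1.28 m^3 * 0.809 = 1.036 m^3

1.036


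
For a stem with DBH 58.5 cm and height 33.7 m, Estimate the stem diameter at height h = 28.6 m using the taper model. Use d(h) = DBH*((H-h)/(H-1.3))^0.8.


Taper: d(h) = DBH * ((H - h) / (H - 1.3))^0.8
Numerator = H - h = 33.7 - 28.6 = 5.1 m
Denominator = H - 1.3 = 33.7 - 1.3 = 32.4 m
Ratio = 5.1 / 32.4 = 0.15741
d = 58.5 * 0.15741^0.8 = 13.3 cm

13.3


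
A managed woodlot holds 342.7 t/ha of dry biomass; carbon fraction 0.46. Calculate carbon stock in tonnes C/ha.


Formula: Carbon Stock = Biomass * Carbon Fraction
C = 342.7 t/ha * 0.46
C = 157.6 t C/ha

157.6


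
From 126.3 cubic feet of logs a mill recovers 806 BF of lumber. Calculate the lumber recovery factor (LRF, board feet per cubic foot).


Formula: LRF = Lumber Output (BF) / Log Input (ft^3)
LRF = 806 BF / 126.3 ft^3
LRF = 6.38 BF/ft^3

6.38


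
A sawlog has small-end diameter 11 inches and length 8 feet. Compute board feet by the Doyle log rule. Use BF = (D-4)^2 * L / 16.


Doyle: BF = (D - 4)^2 * L / 16
Adjusted diameter = 11 - 4 = 7 in
(D-4)^2 = 7^2 = 49
BF = 49 * 8 / 16 = 25 BF

25


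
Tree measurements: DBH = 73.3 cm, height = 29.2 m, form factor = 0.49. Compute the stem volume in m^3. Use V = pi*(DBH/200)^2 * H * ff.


Formula: V = pi * (DBH/200)^2 * H * ff
Radius = DBH/200 = 73.3/200 = 0.3665 m
Radius^2 = 0.3665^2 = 0.13432225 m^2
V = pi * 0.13432225 * 29.2 * 0.49
V = 6.038 m^3

6.038


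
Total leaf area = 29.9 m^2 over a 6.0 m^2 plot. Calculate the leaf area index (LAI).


Formula: LAI = total leaf area / ground area  (dimensionless)
LAI = 29.9 m^2 / 6.0 m^2
LAI = 4.98

4.98


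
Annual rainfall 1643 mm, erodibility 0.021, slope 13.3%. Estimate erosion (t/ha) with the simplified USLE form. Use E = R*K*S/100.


Formula: E = R * K * S / 100  (simplified USLE)
R * K = 1643 * 0.021 = 34.503
E = 34.503 * 13.3 / 100 = 4.59 t/ha

4.59


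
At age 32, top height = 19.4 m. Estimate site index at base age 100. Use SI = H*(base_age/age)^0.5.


Formula: SI = H_dom * (base_age / age)^0.5
Age ratio = 100 / 32 = 3.125
sqrt(age_ratio) = 1.76777
SI = 19.4 * 1.76777 = 34.3 m

34.3


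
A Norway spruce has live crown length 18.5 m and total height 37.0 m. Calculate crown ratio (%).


Formula: Crown Ratio = (Crown Length / Total Height) * 100
CR = (18.5 m / 37.0 m) * 100
CR = 0.5 * 100 = 50.0%

50.0


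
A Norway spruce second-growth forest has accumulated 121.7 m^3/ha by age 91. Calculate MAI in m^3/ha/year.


Formula: MAI = Total Volume / Stand Age
MAI = 121.7 m^3/ha / 91 years
MAI = 1.34 m^3/ha/year

1.34


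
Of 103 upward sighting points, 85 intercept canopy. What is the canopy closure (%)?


Formula: Canopy closure = covered points / total points * 100
Closure = 85 / 103 * 100
Closure = 0.8252 * 100 = 82.5%

82.5


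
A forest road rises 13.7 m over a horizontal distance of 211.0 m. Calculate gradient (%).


Formula: Gradient = rise / run * 100
Gradient = 13.7 / 211.0 * 100 = 6.5%

6.5


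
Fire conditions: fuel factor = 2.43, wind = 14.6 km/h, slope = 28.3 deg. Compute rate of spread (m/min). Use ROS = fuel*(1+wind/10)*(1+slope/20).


Formula: ROS = fuel * (1 + wind/10) * (1 + slope/20)
Wind factor = 1 + 14.6/10 = 2.46
Slope factor = 1 + 28.3/20 = 2.415
ROS = 2.43 * 2.46 * 2.415 = 14.44 m/min

14.44


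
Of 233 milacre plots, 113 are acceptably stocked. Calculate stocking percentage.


Formula: Stocking % = stocked plots / total plots * 100
Stocking = 113 / 233 * 100
Stocking = 0.485 * 100 = 48.5%

48.5


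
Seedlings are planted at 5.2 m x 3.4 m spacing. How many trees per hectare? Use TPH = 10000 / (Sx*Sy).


Formula: TPH = 10000 m^2/ha / (spacing_x * spacing_y)
Area per tree = 5.2 m * 3.4 m = 17.68 m^2
TPH = 10000 / 17.68 = 566 trees/ha

566


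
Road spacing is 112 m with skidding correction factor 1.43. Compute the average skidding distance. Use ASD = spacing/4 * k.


Formula: ASD = (spacing / 4) * correction
Uncorrected distance = spacing / 4 = 112 / 4 = 28 m
ASD = 28 * 1.43 = 40 m

40


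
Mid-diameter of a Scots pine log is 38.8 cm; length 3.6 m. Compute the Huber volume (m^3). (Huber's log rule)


Huber: V = Am * L,  Am = pi*(Dm/200)^2
Am = pi*(38.8/200)^2 = 0.118237 m^2
V = 0.118237*3.6 = 0.4257 m^3

0.4257


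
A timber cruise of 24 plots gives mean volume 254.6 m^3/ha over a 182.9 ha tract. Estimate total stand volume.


Formula: Total Volume = Mean Volume per ha * Total Area
Total Volume = 254.6 m^3/ha * 182.9 ha
Total Volume = 46566 m^3

46566


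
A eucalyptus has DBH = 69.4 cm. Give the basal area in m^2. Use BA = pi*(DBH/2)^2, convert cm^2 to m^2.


Formula: BA = pi * (DBH/2)^2 / 10000  (cm^2 to m^2)
Radius = DBH/2 = 69.4/2 = 34.7 cm
BA = pi * 34.7^2 / 10000
   = 3782.7603 cm^2 / 10000
   = 0.3783 m^2

0.3783


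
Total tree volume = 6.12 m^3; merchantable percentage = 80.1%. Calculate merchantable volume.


Formula: MV = V_total * (merchantable_pct / 100)
Merchantable fraction = 80.1% / 100 = 0.801
MV = 6.12 m^3 * 0.801 = 4.902 m^3

4.902


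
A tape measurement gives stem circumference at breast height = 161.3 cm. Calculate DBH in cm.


Formula: DBH = C / pi
DBH = 161.3 / pi
pi = 3.14159...
DBH = 51.3 cm

51.3


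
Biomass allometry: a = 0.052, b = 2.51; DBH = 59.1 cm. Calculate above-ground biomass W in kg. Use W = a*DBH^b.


Formula: W = a * DBH^b  (allometric power law)
DBH^b = 59.1^2.51 = 27969.4919
W = 0.052 * 27969.4919 = 1454.4 kg

1454.4


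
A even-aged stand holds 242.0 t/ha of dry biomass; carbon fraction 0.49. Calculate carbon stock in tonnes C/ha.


Formula: Carbon Stock = Biomass * Carbon Fraction
C = 242.0 t/ha * 0.49
C = 118.6 t C/ha

118.6


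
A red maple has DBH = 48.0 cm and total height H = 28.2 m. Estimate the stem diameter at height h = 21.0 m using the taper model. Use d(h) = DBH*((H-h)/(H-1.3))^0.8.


Taper: d(h) = DBH * ((H - h) / (H - 1.3))^0.8
Numerator = H - h = 28.2 - 21.0 = 7.2 m
Denominator = H - 1.3 = 28.2 - 1.3 = 26.9 m
Ratio = 7.2 / 26.9 = 0.26766
d = 48.0 * 0.26766^0.8 = 16.7 cm

16.7


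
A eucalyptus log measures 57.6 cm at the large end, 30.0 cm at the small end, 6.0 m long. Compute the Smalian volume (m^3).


Smalian: V = (A1 + A2)/2 * L,  A = pi*(D/200)^2
A1 = pi*(57.6/200)^2 = 0.260576 m^2
A2 = pi*(30.0/200)^2 = 0.070686 m^2
V = (0.260576+0.070686)/2*6.0 = 0.9938 m^3

0.9938


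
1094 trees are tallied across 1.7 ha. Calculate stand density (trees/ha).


Formula: Stand Density = N_trees / Area_ha
Density = 1094 trees / 1.7 ha
Density = 644 trees/ha

644


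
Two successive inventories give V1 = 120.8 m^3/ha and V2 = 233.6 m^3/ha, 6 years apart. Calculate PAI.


Formula: PAI = (V_T2 - V_T1) / (T2 - T1)
Volume increment = 233.6 - 120.8 = 112.8 m^3/ha
PAI = 112.8 / 6 = 18.8 m^3/ha/year

18.8


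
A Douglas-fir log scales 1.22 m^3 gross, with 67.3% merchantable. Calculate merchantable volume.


Formula: MV = V_total * (merchantable_pct / 100)
Merchantable fraction = 67.3% / 100 = 0.673
MV = 1.22 m^3 * 0.673 = 0.821 m^3

0.821


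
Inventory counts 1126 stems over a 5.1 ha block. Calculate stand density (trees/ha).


Formula: Stand Density = N_trees / Area_ha
Density = 1126 trees / 5.1 ha
Density = 221 trees/ha

221


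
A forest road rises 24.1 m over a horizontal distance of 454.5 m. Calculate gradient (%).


Formula: Gradient = rise / run * 100
Gradient = 24.1 / 454.5 * 100 = 5.3%

5.3


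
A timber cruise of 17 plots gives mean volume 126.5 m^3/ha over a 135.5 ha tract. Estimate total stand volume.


Formula: Total Volume = Mean Volume per ha * Total Area
Total Volume = 126.5 m^3/ha * 135.5 ha
Total Volume = 17141 m^3

17141


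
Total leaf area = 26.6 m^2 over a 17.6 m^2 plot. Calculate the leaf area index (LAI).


Formula: LAI = total leaf area / ground area  (dimensionless)
LAI = 26.6 m^2 / 17.6 m^2
LAI = 1.51

1.51


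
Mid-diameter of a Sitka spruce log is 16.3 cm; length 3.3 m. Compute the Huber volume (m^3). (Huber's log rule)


Huber: V = Am * L,  Am = pi*(Dm/200)^2
Am = pi*(16.3/200)^2 = 0.020867 m^2
V = 0.020867*3.3 = 0.0689 m^3

0.0689


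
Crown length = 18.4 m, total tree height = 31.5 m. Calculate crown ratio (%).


Formula: Crown Ratio = (Crown Length / Total Height) * 100
CR = (18.4 m / 31.5 m) * 100
CR = 0.5841 * 100 = 58.4%

58.4


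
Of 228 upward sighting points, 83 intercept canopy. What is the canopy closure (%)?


Formula: Canopy closure = covered points / total points * 100
Closure = 83 / 228 * 100
Closure = 0.364 * 100 = 36.4%

36.4


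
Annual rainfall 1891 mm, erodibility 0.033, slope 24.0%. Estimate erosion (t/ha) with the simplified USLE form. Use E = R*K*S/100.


Formula: E = R * K * S / 100  (simplified USLE)
R * K = 1891 * 0.033 = 62.403
E = 62.403 * 24.0 / 100 = 14.98 t/ha

14.98


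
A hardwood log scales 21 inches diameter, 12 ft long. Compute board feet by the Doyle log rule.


Doyle: BF = (D - 4)^2 * L / 16
Adjusted diameter = 21 - 4 = 17 in
(D-4)^2 = 17^2 = 289
BF = 289 * 12 / 16 = 217 BF

217


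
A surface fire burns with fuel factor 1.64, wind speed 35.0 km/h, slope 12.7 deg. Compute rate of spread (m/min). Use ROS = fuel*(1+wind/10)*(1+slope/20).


Formula: ROS = fuel * (1 + wind/10) * (1 + slope/20)
Wind factor = 1 + 35.0/10 = 4.5
Slope factor = 1 + 12.7/20 = 1.635
ROS = 1.64 * 4.5 * 1.635 = 12.07 m/min

12.07


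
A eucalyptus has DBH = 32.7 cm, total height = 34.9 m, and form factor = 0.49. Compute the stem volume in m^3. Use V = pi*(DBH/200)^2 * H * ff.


Formula: V = pi * (DBH/200)^2 * H * ff
Radius = DBH/200 = 32.7/200 = 0.1635 m
Radius^2 = 0.1635^2 = 0.02673225 m^2
V = pi * 0.02673225 * 34.9 * 0.49
V = 1.436 m^3

1.436


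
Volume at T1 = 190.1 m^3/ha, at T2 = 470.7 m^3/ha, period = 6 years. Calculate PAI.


Formula: PAI = (V_T2 - V_T1) / (T2 - T1)
Volume increment = 470.7 - 190.1 = 280.6 m^3/ha
PAI = 280.6 / 6 = 46.77 m^3/ha/year

46.77


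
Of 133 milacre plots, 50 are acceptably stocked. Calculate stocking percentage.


Formula: Stocking % = stocked plots / total plots * 100
Stocking = 50 / 133 * 100
Stocking = 0.3759 * 100 = 37.6%

37.6


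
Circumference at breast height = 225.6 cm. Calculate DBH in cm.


Formula: DBH = C / pi
DBH = 225.6 / pi
pi = 3.14159...
DBH = 71.8 cm

71.8


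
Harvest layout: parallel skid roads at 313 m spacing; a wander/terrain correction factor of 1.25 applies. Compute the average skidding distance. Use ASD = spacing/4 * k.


Formula: ASD = (spacing / 4) * correction
Uncorrected distance = spacing / 4 = 313 / 4 = 78.25 m
ASD = 78.25 * 1.25 = 98 m

98


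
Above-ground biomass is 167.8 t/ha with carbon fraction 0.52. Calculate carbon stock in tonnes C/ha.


Formula: Carbon Stock = Biomass * Carbon Fraction
C = 167.8 t/ha * 0.52
C = 87.3 t C/ha

87.3


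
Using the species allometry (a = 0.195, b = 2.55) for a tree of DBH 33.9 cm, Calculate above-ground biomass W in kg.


Formula: W = a * DBH^b  (allometric power law)
DBH^b = 33.9^2.55 = 7980.1165
W = 0.195 * 7980.1165 = 1556.1 kg

1556.1


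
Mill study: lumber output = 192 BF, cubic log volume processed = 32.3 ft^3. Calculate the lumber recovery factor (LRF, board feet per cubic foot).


Formula: LRF = Lumber Output (BF) / Log Input (ft^3)
LRF = 192 BF / 32.3 ft^3
LRF = 5.94 BF/ft^3

5.94


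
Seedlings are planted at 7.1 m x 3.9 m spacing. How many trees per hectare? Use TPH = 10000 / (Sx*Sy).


Formula: TPH = 10000 m^2/ha / (spacing_x * spacing_y)
Area per tree = 7.1 m * 3.9 m = 27.69 m^2
TPH = 10000 / 27.69 = 361 trees/ha

361


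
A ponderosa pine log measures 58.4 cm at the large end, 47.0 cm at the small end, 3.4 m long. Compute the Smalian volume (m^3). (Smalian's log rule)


Smalian: V = (A1 + A2)/2 * L,  A = pi*(D/200)^2
A1 = pi*(58.4/200)^2 = 0.267865 m^2
A2 = pi*(47.0/200)^2 = 0.173494 m^2
V = (0.267865+0.173494)/2*3.4 = 0.7503 m^3

0.7503


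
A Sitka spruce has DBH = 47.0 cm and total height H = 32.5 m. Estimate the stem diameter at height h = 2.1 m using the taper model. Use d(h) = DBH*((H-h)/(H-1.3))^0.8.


Taper: d(h) = DBH * ((H - h) / (H - 1.3))^0.8
Numerator = H - h = 32.5 - 2.1 = 30.4 m
Denominator = H - 1.3 = 32.5 - 1.3 = 31.2 m
Ratio = 30.4 / 31.2 = 0.97436
d = 47.0 * 0.97436^0.8 = 46.0 cm

46.0


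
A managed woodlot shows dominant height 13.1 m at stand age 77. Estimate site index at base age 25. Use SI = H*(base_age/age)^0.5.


Formula: SI = H_dom * (base_age / age)^0.5
Age ratio = 25 / 77 = 0.32468
sqrt(age_ratio) = 0.5698
SI = 13.1 * 0.5698 = 7.5 m

7.5


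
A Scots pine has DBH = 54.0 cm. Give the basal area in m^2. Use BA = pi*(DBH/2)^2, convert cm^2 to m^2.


Formula: BA = pi * (DBH/2)^2 / 10000  (cm^2 to m^2)
Radius = DBH/2 = 54.0/2 = 27.0 cm
BA = pi * 27.0^2 / 10000
   = 2290.221 cm^2 / 10000
   = 0.229 m^2

0.229


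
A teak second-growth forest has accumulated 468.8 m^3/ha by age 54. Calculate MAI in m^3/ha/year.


Formula: MAI = Total Volume / Stand Age
MAI = 468.8 m^3/ha / 54 years
MAI = 8.68 m^3/ha/year

8.68


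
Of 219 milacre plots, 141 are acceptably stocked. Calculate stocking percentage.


Formula: Stocking % = stocked plots / total plots * 100
Stocking = 141 / 219 * 100
Stocking = 0.6438 * 100 = 64.4%

64.4


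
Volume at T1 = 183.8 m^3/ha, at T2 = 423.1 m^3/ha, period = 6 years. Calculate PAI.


Formula: PAI = (V_T2 - V_T1) / (T2 - T1)
Volume increment = 423.1 - 183.8 = 239.3 m^3/ha
PAI = 239.3 / 6 = 39.88 m^3/ha/year

39.88


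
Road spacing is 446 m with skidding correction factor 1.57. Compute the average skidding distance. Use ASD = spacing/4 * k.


Formula: ASD = (spacing / 4) * correction
Uncorrected distance = spacing / 4 = 446 / 4 = 111.5 m
ASD = 111.5 * 1.57 = 175 m

175


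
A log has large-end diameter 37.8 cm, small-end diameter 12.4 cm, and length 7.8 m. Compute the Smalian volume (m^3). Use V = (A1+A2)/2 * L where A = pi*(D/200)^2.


Smalian: V = (A1 + A2)/2 * L,  A = pi*(D/200)^2
A1 = pi*(37.8/200)^2 = 0.112221 m^2
A2 = pi*(12.4/200)^2 = 0.012076 m^2
V = (0.112221+0.012076)/2*7.8 = 0.4848 m^3

0.4848


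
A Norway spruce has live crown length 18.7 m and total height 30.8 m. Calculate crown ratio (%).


Formula: Crown Ratio = (Crown Length / Total Height) * 100
CR = (18.7 m / 30.8 m) * 100
CR = 0.6071 * 100 = 60.7%

60.7


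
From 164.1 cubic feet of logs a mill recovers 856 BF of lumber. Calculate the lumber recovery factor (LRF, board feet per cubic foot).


Formula: LRF = Lumber Output (BF) / Log Input (ft^3)
LRF = 856 BF / 164.1 ft^3
LRF = 5.22 BF/ft^3

5.22


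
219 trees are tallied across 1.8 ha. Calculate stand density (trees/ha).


Formula: Stand Density = N_trees / Area_ha
Density = 219 trees / 1.8 ha
Density = 122 trees/ha

122


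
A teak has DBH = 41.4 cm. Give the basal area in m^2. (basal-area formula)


Formula: BA = pi * (DBH/2)^2 / 10000  (cm^2 to m^2)
Radius = DBH/2 = 41.4/2 = 20.7 cm
BA = pi * 20.7^2 / 10000
   = 1346.141 cm^2 / 10000
   = 0.1346 m^2

0.1346


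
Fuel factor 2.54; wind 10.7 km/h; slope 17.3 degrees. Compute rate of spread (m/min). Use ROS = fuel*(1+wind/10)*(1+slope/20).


Formula: ROS = fuel * (1 + wind/10) * (1 + slope/20)
Wind factor = 1 + 10.7/10 = 2.07
Slope factor = 1 + 17.3/20 = 1.865
ROS = 2.54 * 2.07 * 1.865 = 9.81 m/min

9.81


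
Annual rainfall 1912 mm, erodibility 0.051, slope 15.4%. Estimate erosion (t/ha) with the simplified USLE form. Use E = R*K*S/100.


Formula: E = R * K * S / 100  (simplified USLE)
R * K = 1912 * 0.051 = 97.512
E = 97.512 * 15.4 / 100 = 15.02 t/ha

15.02
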